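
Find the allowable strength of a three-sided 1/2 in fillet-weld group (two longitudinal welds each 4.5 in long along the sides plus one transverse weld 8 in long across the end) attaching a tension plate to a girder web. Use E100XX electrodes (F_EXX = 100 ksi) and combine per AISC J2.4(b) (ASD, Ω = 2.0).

R_n/Ω ≈ 208 kips

t_e = 0.707 × 0.5 = 0.3535 in.
R_nwl = 0.6 × 100 × 0.3535 × 9 = 190.9 kips (longitudinal, 2 welds).
R_nwt = 0.6 × 100 × 0.3535 × 8 = 169.7 kips (transverse, base value).
(i) R_nwl + R_nwt = 360.6 kips; (ii) 0.85 R_nwl + 1.5 R_nwt = 416.8 kips.
R_n = max = 416.8 kips [governs: (ii)]; R_n/Ω = 208.4 kips.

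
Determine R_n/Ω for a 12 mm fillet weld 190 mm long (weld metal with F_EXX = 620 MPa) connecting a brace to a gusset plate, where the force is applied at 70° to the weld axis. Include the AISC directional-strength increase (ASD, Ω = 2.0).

t_e = 0.707 × 12 = 8.484 mm; A_we = 8.484 × 190 = 1612 mm².
Directional factor: 1.0 + 0.5 sin^1.5(70°) = 1.455.
F_nw = 0.6 × 620 × 1.455 = 541.4 MPa.
R_n/Ω = (541.4 × 1612) / 2.0 × 10⁻³ = 436.4 kN.

R_n/Ω ≈ 436 kN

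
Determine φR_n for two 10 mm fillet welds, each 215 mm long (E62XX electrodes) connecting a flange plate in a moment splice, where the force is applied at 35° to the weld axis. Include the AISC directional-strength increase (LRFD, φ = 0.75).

φR_n ≈ 1030 kN

E62XX → F_EXX = 620 MPa.
t_e = 0.707 × 10 = 7.07 mm; A_we = 7.07 × 430 = 3040 mm².
Directional factor: 1.0 + 0.5 sin^1.5(35°) = 1.217.
F_nw = 0.6 × 620 × 1.217 = 452.8 MPa.
φR_n = 0.75 × 452.8 × 3040 × 10⁻³ = 1032 kN.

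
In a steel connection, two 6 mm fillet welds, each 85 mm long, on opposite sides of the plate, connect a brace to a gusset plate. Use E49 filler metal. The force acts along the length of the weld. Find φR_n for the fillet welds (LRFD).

φR_n ≈ 159 kN

E49XX → F_EXX = 490 MPa.
Effective throat t_e = 0.707 × 6 = 4.242 mm.
Total length L = 170 mm; A_we = 4.242 × 170 = 721.1 mm².
F_nw = 0.6 F_EXX = 0.6 × 490 = 294 MPa.
φR_n = 0.75 × 294 × 721.1 × 10⁻³ = 159 kN.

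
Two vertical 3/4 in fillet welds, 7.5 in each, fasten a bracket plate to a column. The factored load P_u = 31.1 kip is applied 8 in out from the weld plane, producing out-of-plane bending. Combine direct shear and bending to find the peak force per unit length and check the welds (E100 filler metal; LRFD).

E100XX → F_EXX = 100 ksi.
L_w = 2 × 7.5 = 15 in; section modulus (unit throat) S = 2 × L²/6 = 18.75 in².
Direct shear f_v = P/L_w = 31.1/15 = 2.073 kip/in.
Moment M = P × e = 31.1 × 8 = 248.8 kip·in; bending f_b = M/S = 13.27 kip/in.
f_max = √(f_v² + f_b²) = √(2.073² + 13.27²) = 13.43 kip/in.
φr_n = 0.75 × 0.6 × 100 × (0.707 × 0.75) = 23.86 kip/in → adequate.

f_max ≈ 13.4 kip/in; adequate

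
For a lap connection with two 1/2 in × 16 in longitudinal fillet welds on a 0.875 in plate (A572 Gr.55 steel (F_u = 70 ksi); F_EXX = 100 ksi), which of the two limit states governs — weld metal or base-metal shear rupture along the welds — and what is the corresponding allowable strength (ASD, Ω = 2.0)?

t_e = 0.707 × 0.5 = 0.3535 in; L = 32 in.
Weld metal: R_n/Ω = (1/2.0) × 0.6 × 100 × 0.3535 × 32 = 339.4 kips.
Base metal (shear rupture): R_n/Ω = (1/2.0) × 0.6 × 70 × 0.875 × 32 = 588 kips.
Governing: weld metal.

R_n/Ω ≈ 339 kips (weld metal governs)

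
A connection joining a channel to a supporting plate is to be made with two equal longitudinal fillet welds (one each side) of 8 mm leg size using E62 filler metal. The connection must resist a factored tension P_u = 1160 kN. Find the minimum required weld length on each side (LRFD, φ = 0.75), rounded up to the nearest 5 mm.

L = 370 mm on each side

E62XX → F_EXX = 620 MPa.
Throat t_e = 0.707 × 8 = 5.656 mm.
φr_n = 0.75 × 0.6 × 620 × 5.656 × 10⁻³ = 1.578 kN/mm.
L_req = P_u / φr_n = 1160 / 1.578 = 735.1 mm total.
Per side: 735.1 / 2 = 367.5 mm.
Round up → use L = 370 mm on each side.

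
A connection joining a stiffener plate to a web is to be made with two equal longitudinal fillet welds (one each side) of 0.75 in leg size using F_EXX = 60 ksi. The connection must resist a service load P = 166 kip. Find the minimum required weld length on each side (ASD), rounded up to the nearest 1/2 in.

Throat t_e = 0.707 × 0.75 = 0.5302 in.
r_n/Ω = (0.6 × 60 × 0.5302) / 2.0 = 9.544 kip/in.
L_req = P / (r_n/Ω) = 166 / 9.544 = 17.39 in total.
Per side: 17.39 / 2 = 8.696 in.
Round up → use L = 9 in on each side.

L = 9 in on each side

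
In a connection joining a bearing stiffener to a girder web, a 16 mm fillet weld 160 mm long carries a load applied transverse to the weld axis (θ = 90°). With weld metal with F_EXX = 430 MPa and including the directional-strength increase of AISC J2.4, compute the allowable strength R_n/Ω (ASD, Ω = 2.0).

R_n/Ω ≈ 350 kN

t_e = 0.707 × 16 = 11.31 mm; A_we = 11.31 × 160 = 1810 mm².
Directional factor: 1.0 + 0.5 sin^1.5(90°) = 1.5.
F_nw = 0.6 × 430 × 1.5 = 387 MPa.
R_n/Ω = (387 × 1810) / 2.0 × 10⁻³ = 350.2 kN.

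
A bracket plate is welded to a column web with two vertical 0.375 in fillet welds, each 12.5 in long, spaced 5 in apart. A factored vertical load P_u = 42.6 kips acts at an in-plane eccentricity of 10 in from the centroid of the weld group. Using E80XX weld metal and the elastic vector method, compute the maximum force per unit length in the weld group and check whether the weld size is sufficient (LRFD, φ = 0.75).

E80XX → F_EXX = 80 ksi.
Total weld length L_w = 25 in. Treat welds as unit-width lines.
Polar moment about centroid: J = 2[d³/12 + d(b/2)²] = 2[12.5³/12 + 12.5×2.5²] = 481.8 in³.
Direct shear f_v = P/L_w = 42.6 / 25 = 1.704 kip/in (vertical).
Torsion M = P·e = 42.6 × 10 = 426 kip·in.
Critical point at (x, y) = (2.5, 6.25) from centroid. f_tx = M·y/J = 5.526 kip/in; f_ty = M·x/J = 2.211 kip/in.
Resultant f_max = √[f_tx² + (f_v + f_ty)²] = √[5.526² + (1.704 + 2.211)²] = 6.772 kip/in.
Capacity per unit length: φr_n = 0.75 × 0.6 × 80 × (0.707 × 0.375) = 9.544 kip/in.
6.772 ≤ 9.544 → adequate.

f_max ≈ 6.77 kip/in; adequate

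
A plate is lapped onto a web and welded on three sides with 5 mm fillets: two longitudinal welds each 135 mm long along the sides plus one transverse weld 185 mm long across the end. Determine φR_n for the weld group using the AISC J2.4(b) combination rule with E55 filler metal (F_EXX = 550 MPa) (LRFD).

φR_n ≈ 444 kN

t_e = 0.707 × 5 = 3.535 mm.
R_nwl = 0.6 × 550 × 3.535 × 270 × 10⁻³ = 315 kN (longitudinal, 2 welds).
R_nwt = 0.6 × 550 × 3.535 × 185 × 10⁻³ = 215.8 kN (transverse, base value).
(i) R_nwl + R_nwt = 530.8 kN; (ii) 0.85 R_nwl + 1.5 R_nwt = 591.4 kN.
R_n = max = 591.4 kN [governs: (ii)]; φR_n = 443.6 kN.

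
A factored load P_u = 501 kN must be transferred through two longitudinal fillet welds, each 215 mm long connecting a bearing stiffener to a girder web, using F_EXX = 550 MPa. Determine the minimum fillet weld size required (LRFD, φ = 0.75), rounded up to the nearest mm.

Total weld length L = 430 mm.
Required throat t_e = P_u / (φ × 0.6 F_EXX × L) = 501 / (0.75 × 0.6 × 550 × 430 × 10⁻³) = 4.708 mm.
Required leg w = t_e / 0.707 = 6.658 mm → use 7 mm.

w = 7 mm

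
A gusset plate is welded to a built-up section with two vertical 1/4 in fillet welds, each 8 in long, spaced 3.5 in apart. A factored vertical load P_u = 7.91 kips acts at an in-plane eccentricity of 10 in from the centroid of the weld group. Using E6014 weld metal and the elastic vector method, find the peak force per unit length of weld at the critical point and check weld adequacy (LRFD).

E60XX → F_EXX = 60 ksi.
Total weld length L_w = 16 in. Treat welds as unit-width lines.
Polar moment about centroid: J = 2[d³/12 + d(b/2)²] = 2[8³/12 + 8×1.75²] = 134.3 in³.
Direct shear f_v = P/L_w = 7.91 / 16 = 0.4944 kip/in (vertical).
Torsion M = P·e = 7.91 × 10 = 79.1 kip·in.
Critical point at (x, y) = (1.75, 4) from centroid. f_tx = M·y/J = 2.355 kip/in; f_ty = M·x/J = 1.03 kip/in.
Resultant f_max = √[f_tx² + (f_v + f_ty)²] = √[2.355² + (0.4944 + 1.03)²] = 2.806 kip/in.
Capacity per unit length: φr_n = 0.75 × 0.6 × 60 × (0.707 × 0.25) = 4.772 kip/in.
2.806 ≤ 4.772 → adequate.

f_max ≈ 2.81 kip/in; adequate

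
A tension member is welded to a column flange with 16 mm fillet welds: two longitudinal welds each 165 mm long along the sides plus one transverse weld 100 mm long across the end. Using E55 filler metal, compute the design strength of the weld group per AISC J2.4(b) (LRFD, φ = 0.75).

E55XX → F_EXX = 550 MPa.
t_e = 0.707 × 16 = 11.31 mm.
R_nwl = 0.6 × 550 × 11.31 × 330 × 10⁻³ = 1232 kN (longitudinal, 2 welds).
R_nwt = 0.6 × 550 × 11.31 × 100 × 10⁻³ = 373.3 kN (transverse, base value).
(i) R_nwl + R_nwt = 1605 kN; (ii) 0.85 R_nwl + 1.5 R_nwt = 1607 kN.
R_n = max = 1607 kN [governs: (ii)]; φR_n = 1205 kN.

φR_n ≈ 1210 kN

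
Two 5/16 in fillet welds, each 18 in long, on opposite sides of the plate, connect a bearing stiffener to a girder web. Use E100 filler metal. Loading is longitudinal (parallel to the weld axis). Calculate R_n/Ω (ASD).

E100XX → F_EXX = 100 ksi.
Effective throat t_e = 0.707 × 0.3125 = 0.2209 in.
Total length L = 36 in; A_we = 0.2209 × 36 = 7.954 in².
F_nw = 0.6 F_EXX = 0.6 × 100 = 60 ksi.
R_n = 60 × 7.954 = 477.2 kip; R_n/Ω = 477.2/2.0 = 238.6 kip.

R_n/Ω ≈ 239 kip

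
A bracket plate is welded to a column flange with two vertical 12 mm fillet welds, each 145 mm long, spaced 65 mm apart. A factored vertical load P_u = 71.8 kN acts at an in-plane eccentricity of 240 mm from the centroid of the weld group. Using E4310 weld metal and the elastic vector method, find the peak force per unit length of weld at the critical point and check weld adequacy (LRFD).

E43XX → F_EXX = 430 MPa.
Total weld length L_w = 290 mm. Treat welds as unit-width lines.
Polar moment about centroid: J = 2[d³/12 + d(b/2)²] = 2[145³/12 + 145×32.5²] = 814400 mm³.
Direct shear f_v = P/L_w = 71.8×10³ / 290 = 247.6 N/mm (vertical).
Torsion M = P·e = 71.8×10³ × 240 = 17232000 N·mm.
Critical point at (x, y) = (32.5, 72.5) from centroid. f_tx = M·y/J = 1534 N/mm; f_ty = M·x/J = 687.7 N/mm.
Resultant f_max = √[f_tx² + (f_v + f_ty)²] = √[1534² + (247.6 + 687.7)²] = 1797 N/mm.
Capacity per unit length: φr_n = 0.75 × 0.6 × 430 × (0.707 × 12) = 1642 N/mm.
1797 > 1642 → NOT adequate.

f_max ≈ 1800 N/mm; NOT adequate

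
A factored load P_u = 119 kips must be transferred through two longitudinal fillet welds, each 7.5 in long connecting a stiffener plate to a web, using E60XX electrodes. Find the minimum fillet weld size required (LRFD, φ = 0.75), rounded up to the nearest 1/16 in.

E60XX → F_EXX = 60 ksi.
Total weld length L = 15 in.
Required throat t_e = P_u / (φ × 0.6 F_EXX × L) = 119 / (0.75 × 0.6 × 60 × 15) = 0.2938 in.
Required leg w = t_e / 0.707 = 0.4156 in → use 7/16 in.

w = 7/16 in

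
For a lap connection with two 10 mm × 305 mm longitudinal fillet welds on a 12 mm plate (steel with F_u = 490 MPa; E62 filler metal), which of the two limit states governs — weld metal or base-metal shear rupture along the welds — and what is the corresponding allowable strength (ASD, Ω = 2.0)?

R_n/Ω ≈ 802 kN (weld metal governs)

E62XX → F_EXX = 620 MPa.
t_e = 0.707 × 10 = 7.07 mm; L = 610 mm.
Weld metal: R_n/Ω = (1/2.0) × 0.6 × 620 × 7.07 × 610 × 10⁻³ = 802.2 kN.
Base metal (shear rupture): R_n/Ω = (1/2.0) × 0.6 × 490 × 12 × 610 × 10⁻³ = 1076 kN.
Governing: weld metal.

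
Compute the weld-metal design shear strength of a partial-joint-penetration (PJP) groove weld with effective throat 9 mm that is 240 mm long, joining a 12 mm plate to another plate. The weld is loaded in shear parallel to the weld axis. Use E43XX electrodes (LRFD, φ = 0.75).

φR_n ≈ 418 kN

E43XX → F_EXX = 430 MPa.
Effective throat (given) t_e = 9 mm.
A_we = 9 × 240 = 2160 mm².
F_nw = 0.6 F_EXX = 258 MPa.
φR_n = 0.75 × 258 × 2160 × 10⁻³ = 418 kN.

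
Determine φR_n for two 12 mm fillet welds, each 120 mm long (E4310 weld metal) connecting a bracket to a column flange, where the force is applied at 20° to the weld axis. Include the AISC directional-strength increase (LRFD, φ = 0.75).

E43XX → F_EXX = 430 MPa.
t_e = 0.707 × 12 = 8.484 mm; A_we = 8.484 × 240 = 2036 mm².
Directional factor: 1.0 + 0.5 sin^1.5(20°) = 1.1.
F_nw = 0.6 × 430 × 1.1 = 283.8 MPa.
φR_n = 0.75 × 283.8 × 2036 × 10⁻³ = 433.4 kN.

φR_n ≈ 433 kN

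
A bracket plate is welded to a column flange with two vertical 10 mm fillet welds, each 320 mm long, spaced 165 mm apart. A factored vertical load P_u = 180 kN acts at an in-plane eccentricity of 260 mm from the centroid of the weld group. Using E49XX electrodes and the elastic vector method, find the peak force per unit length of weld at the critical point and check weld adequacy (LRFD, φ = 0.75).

f_max ≈ 1020 N/mm; adequate

E49XX → F_EXX = 490 MPa.
Total weld length L_w = 640 mm. Treat welds as unit-width lines.
Polar moment about centroid: J = 2[d³/12 + d(b/2)²] = 2[320³/12 + 320×82.5²] = 9817000 mm³.
Direct shear f_v = P/L_w = 180×10³ / 640 = 281.2 N/mm (vertical).
Torsion M = P·e = 180×10³ × 260 = 46800000 N·mm.
Critical point at (x, y) = (82.5, 160) from centroid. f_tx = M·y/J = 762.7 N/mm; f_ty = M·x/J = 393.3 N/mm.
Resultant f_max = √[f_tx² + (f_v + f_ty)²] = √[762.7² + (281.2 + 393.3)²] = 1018 N/mm.
Capacity per unit length: φr_n = 0.75 × 0.6 × 490 × (0.707 × 10) = 1559 N/mm.
1018 ≤ 1559 → adequate.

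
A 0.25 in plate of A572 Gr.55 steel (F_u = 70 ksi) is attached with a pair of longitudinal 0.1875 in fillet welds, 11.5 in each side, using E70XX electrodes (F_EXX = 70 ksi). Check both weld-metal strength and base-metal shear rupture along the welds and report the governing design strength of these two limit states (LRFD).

φR_n ≈ 96 kips (weld metal governs)

t_e = 0.707 × 0.1875 = 0.1326 in; L = 23 in.
Weld metal: φR_n = 0.75 × 0.6 × 70 × 0.1326 × 23 = 96.04 kips.
Base metal (shear rupture): φR_n = 0.75 × 0.6 × 70 × 0.25 × 23 = 181.1 kips.
Governing: weld metal.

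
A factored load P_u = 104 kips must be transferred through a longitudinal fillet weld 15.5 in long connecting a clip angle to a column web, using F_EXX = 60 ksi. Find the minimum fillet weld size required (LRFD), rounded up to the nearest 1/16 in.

w = 3/8 in

Total weld length L = 15.5 in.
Required throat t_e = P_u / (φ × 0.6 F_EXX × L) = 104 / (0.75 × 0.6 × 60 × 15.5) = 0.2485 in.
Required leg w = t_e / 0.707 = 0.3515 in → use 3/8 in.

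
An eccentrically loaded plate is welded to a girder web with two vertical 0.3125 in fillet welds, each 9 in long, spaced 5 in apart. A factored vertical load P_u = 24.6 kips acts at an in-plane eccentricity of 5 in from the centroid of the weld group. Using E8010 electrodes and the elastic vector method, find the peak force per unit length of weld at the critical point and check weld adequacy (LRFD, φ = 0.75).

E80XX → F_EXX = 80 ksi.
Total weld length L_w = 18 in. Treat welds as unit-width lines.
Polar moment about centroid: J = 2[d³/12 + d(b/2)²] = 2[9³/12 + 9×2.5²] = 234 in³.
Direct shear f_v = P/L_w = 24.6 / 18 = 1.367 kip/in (vertical).
Torsion M = P·e = 24.6 × 5 = 123 kip·in.
Critical point at (x, y) = (2.5, 4.5) from centroid. f_tx = M·y/J = 2.365 kip/in; f_ty = M·x/J = 1.314 kip/in.
Resultant f_max = √[f_tx² + (f_v + f_ty)²] = √[2.365² + (1.367 + 1.314)²] = 3.575 kip/in.
Capacity per unit length: φr_n = 0.75 × 0.6 × 80 × (0.707 × 0.3125) = 7.954 kip/in.
3.575 ≤ 7.954 → adequate.

f_max ≈ 3.58 kip/in; adequate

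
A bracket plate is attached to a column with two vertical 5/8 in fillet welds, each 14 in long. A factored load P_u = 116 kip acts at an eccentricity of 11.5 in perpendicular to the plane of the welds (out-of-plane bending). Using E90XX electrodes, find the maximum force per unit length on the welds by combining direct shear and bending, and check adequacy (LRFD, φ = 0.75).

f_max ≈ 20.8 kip/in; NOT adequate

E90XX → F_EXX = 90 ksi.
L_w = 2 × 14 = 28 in; section modulus (unit throat) S = 2 × L²/6 = 65.33 in².
Direct shear f_v = P/L_w = 116/28 = 4.143 kip/in.
Moment M = P × e = 116 × 11.5 = 1334 kip·in; bending f_b = M/S = 20.42 kip/in.
f_max = √(f_v² + f_b²) = √(4.143² + 20.42²) = 20.83 kip/in.
φr_n = 0.75 × 0.6 × 90 × (0.707 × 0.625) = 17.9 kip/in → NOT adequate.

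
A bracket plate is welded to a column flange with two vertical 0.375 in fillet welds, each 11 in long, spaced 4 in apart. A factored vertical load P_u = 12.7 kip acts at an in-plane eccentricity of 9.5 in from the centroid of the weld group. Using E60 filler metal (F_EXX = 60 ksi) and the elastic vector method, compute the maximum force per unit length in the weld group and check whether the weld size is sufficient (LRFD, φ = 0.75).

Total weld length L_w = 22 in. Treat welds as unit-width lines.
Polar moment about centroid: J = 2[d³/12 + d(b/2)²] = 2[11³/12 + 11×2²] = 309.8 in³.
Direct shear f_v = P/L_w = 12.7 / 22 = 0.5773 kip/in (vertical).
Torsion M = P·e = 12.7 × 9.5 = 120.65 kip·in.
Critical point at (x, y) = (2, 5.5) from centroid. f_tx = M·y/J = 2.142 kip/in; f_ty = M·x/J = 0.7788 kip/in.
Resultant f_max = √[f_tx² + (f_v + f_ty)²] = √[2.142² + (0.5773 + 0.7788)²] = 2.535 kip/in.
Capacity per unit length: φr_n = 0.75 × 0.6 × 60 × (0.707 × 0.375) = 7.158 kip/in.
2.535 ≤ 7.158 → adequate.

f_max ≈ 2.53 kip/in; adequate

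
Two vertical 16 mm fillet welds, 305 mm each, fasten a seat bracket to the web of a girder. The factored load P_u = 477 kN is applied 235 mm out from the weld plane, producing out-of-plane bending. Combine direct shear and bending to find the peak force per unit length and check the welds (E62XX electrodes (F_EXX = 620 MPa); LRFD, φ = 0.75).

f_max ≈ 3700 N/mm; NOT adequate

L_w = 2 × 305 = 610 mm; section modulus (unit throat) S = 2 × L²/6 = 31010 mm².
Direct shear f_v = P/L_w = 477×10³/610 = 782 N/mm.
Moment M = P × e = 477×10³ × 235 = 112100000 N·mm; bending f_b = M/S = 3615 N/mm.
f_max = √(f_v² + f_b²) = √(782² + 3615²) = 3699 N/mm.
φr_n = 0.75 × 0.6 × 620 × (0.707 × 16) = 3156 N/mm → NOT adequate.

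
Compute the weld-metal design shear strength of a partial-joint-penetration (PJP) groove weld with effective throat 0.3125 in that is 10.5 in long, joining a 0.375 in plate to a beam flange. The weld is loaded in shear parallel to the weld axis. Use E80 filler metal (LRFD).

φR_n ≈ 118 kips

E80XX → F_EXX = 80 ksi.
Effective throat (given) t_e = 0.3125 in.
A_we = 0.3125 × 10.5 = 3.281 in².
F_nw = 0.6 F_EXX = 48 ksi.
φR_n = 0.75 × 48 × 3.281 = 118.1 kips.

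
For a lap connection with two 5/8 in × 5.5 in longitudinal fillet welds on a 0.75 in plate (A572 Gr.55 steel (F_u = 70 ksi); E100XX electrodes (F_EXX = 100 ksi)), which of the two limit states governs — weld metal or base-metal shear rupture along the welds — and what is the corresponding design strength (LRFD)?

t_e = 0.707 × 0.625 = 0.4419 in; L = 11 in.
Weld metal: φR_n = 0.75 × 0.6 × 100 × 0.4419 × 11 = 218.7 kip.
Base metal (shear rupture): φR_n = 0.75 × 0.6 × 70 × 0.75 × 11 = 259.9 kip.
Governing: weld metal.

φR_n ≈ 219 kip (weld metal governs)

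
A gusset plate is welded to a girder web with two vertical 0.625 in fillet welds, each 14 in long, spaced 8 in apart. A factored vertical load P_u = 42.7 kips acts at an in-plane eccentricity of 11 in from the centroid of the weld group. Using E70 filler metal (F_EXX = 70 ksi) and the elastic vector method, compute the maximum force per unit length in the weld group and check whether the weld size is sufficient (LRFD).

Total weld length L_w = 28 in. Treat welds as unit-width lines.
Polar moment about centroid: J = 2[d³/12 + d(b/2)²] = 2[14³/12 + 14×4²] = 905.3 in³.
Direct shear f_v = P/L_w = 42.7 / 28 = 1.525 kip/in (vertical).
Torsion M = P·e = 42.7 × 11 = 469.7 kip·in.
Critical point at (x, y) = (4, 7) from centroid. f_tx = M·y/J = 3.632 kip/in; f_ty = M·x/J = 2.075 kip/in.
Resultant f_max = √[f_tx² + (f_v + f_ty)²] = √[3.632² + (1.525 + 2.075)²] = 5.114 kip/in.
Capacity per unit length: φr_n = 0.75 × 0.6 × 70 × (0.707 × 0.625) = 13.92 kip/in.
5.114 ≤ 13.92 → adequate.

f_max ≈ 5.11 kip/in; adequate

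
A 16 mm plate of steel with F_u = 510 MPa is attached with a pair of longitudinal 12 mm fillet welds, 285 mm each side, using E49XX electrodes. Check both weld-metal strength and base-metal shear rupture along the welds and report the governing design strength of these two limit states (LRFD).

φR_n ≈ 1070 kN (weld metal governs)

E49XX → F_EXX = 490 MPa.
t_e = 0.707 × 12 = 8.484 mm; L = 570 mm.
Weld metal: φR_n = 0.75 × 0.6 × 490 × 8.484 × 570 × 10⁻³ = 1066 kN.
Base metal (shear rupture): φR_n = 0.75 × 0.6 × 510 × 16 × 570 × 10⁻³ = 2093 kN.
Governing: weld metal.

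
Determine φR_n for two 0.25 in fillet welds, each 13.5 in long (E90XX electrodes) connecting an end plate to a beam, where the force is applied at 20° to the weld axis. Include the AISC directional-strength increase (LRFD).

E90XX → F_EXX = 90 ksi.
t_e = 0.707 × 0.25 = 0.1767 in; A_we = 0.1767 × 27 = 4.772 in².
Directional factor: 1.0 + 0.5 sin^1.5(20°) = 1.1.
F_nw = 0.6 × 90 × 1.1 = 59.4 ksi.
φR_n = 0.75 × 59.4 × 4.772 = 212.6 kip.

φR_n ≈ 213 kip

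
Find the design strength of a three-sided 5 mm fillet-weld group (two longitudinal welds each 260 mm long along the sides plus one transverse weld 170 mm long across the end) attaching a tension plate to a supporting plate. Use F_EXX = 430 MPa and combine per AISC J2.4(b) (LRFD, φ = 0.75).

φR_n ≈ 477 kN

t_e = 0.707 × 5 = 3.535 mm.
R_nwl = 0.6 × 430 × 3.535 × 520 × 10⁻³ = 474.3 kN (longitudinal, 2 welds).
R_nwt = 0.6 × 430 × 3.535 × 170 × 10⁻³ = 155 kN (transverse, base value).
(i) R_nwl + R_nwt = 629.3 kN; (ii) 0.85 R_nwl + 1.5 R_nwt = 635.7 kN.
R_n = max = 635.7 kN [governs: (ii)]; φR_n = 476.8 kN.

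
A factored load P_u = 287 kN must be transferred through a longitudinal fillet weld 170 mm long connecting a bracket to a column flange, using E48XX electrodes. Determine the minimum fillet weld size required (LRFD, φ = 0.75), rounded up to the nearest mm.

E48XX → F_EXX = 480 MPa.
Total weld length L = 170 mm.
Required throat t_e = P_u / (φ × 0.6 F_EXX × L) = 287 / (0.75 × 0.6 × 480 × 170 × 10⁻³) = 7.816 mm.
Required leg w = t_e / 0.707 = 11.06 mm → use 12 mm.

w = 12 mm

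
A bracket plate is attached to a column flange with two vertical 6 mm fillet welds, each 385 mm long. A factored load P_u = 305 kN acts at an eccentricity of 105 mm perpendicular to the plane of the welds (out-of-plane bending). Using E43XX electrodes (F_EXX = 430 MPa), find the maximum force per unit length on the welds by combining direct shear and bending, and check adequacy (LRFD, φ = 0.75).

f_max ≈ 760 N/mm; adequate

L_w = 2 × 385 = 770 mm; section modulus (unit throat) S = 2 × L²/6 = 49410 mm².
Direct shear f_v = P/L_w = 305×10³/770 = 396.1 N/mm.
Moment M = P × e = 305×10³ × 105 = 32025000 N·mm; bending f_b = M/S = 648.2 N/mm.
f_max = √(f_v² + f_b²) = √(396.1² + 648.2²) = 759.6 N/mm.
φr_n = 0.75 × 0.6 × 430 × (0.707 × 6) = 820.8 N/mm → adequate.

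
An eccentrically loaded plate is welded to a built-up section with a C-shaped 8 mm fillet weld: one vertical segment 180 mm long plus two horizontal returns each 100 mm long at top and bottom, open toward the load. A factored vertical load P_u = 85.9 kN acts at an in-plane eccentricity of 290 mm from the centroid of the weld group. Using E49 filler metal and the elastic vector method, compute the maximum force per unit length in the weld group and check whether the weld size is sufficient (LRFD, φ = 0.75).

E49XX → F_EXX = 490 MPa.
Total weld length L_w = 380 mm. Treat welds as unit-width lines.
Centroid: x̄ = 2×100×50 / 380 = 26.32 mm from the vertical weld.
Polar moment about centroid: J = I_x + I_y = [180³/12 + 2×100×90²] + [180×26.32² + 2(100³/12 + 100×23.68²)] = 2510000 mm³.
Direct shear f_v = P/L_w = 85.9×10³ / 380 = 226.1 N/mm (vertical).
Torsion M = P·e = 85.9×10³ × 290 = 24911000 N·mm.
Critical point at (x, y) = (73.68, 90) from centroid. f_tx = M·y/J = 893.4 N/mm; f_ty = M·x/J = 731.4 N/mm.
Resultant f_max = √[f_tx² + (f_v + f_ty)²] = √[893.4² + (226.1 + 731.4)²] = 1310 N/mm.
Capacity per unit length: φr_n = 0.75 × 0.6 × 490 × (0.707 × 8) = 1247 N/mm.
1310 > 1247 → NOT adequate.

f_max ≈ 1310 N/mm; NOT adequate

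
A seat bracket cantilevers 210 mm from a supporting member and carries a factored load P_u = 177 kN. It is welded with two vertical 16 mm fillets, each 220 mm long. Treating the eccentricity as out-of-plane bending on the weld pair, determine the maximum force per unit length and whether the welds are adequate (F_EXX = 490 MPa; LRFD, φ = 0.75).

f_max ≈ 2340 N/mm; adequate

L_w = 2 × 220 = 440 mm; section modulus (unit throat) S = 2 × L²/6 = 16130 mm².
Direct shear f_v = P/L_w = 177×10³/440 = 402.3 N/mm.
Moment M = P × e = 177×10³ × 210 = 37170000 N·mm; bending f_b = M/S = 2304 N/mm.
f_max = √(f_v² + f_b²) = √(402.3² + 2304²) = 2339 N/mm.
φr_n = 0.75 × 0.6 × 490 × (0.707 × 16) = 2494 N/mm → adequate.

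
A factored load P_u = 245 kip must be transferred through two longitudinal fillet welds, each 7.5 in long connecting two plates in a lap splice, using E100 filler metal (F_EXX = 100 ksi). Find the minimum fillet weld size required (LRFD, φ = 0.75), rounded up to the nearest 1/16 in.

Total weld length L = 15 in.
Required throat t_e = P_u / (φ × 0.6 F_EXX × L) = 245 / (0.75 × 0.6 × 100 × 15) = 0.363 in.
Required leg w = t_e / 0.707 = 0.5134 in → use 9/16 in.

w = 9/16 in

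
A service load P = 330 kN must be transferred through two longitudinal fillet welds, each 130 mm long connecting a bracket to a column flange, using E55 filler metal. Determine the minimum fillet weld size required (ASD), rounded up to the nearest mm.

w = 11 mm

E55XX → F_EXX = 550 MPa.
Total weld length L = 260 mm.
Required throat t_e = P × Ω / (0.6 F_EXX × L) = 330 × 2.0 / (0.6 × 550 × 260 × 10⁻³) = 7.692 mm.
Required leg w = t_e / 0.707 = 10.88 mm → use 11 mm.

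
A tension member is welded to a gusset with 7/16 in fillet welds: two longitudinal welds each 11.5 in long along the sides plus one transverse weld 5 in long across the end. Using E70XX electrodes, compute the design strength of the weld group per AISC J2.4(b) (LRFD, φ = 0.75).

φR_n ≈ 273 kips

E70XX → F_EXX = 70 ksi.
t_e = 0.707 × 0.4375 = 0.3093 in.
R_nwl = 0.6 × 70 × 0.3093 × 23 = 298.8 kips (longitudinal, 2 welds).
R_nwt = 0.6 × 70 × 0.3093 × 5 = 64.96 kips (transverse, base value).
(i) R_nwl + R_nwt = 363.8 kips; (ii) 0.85 R_nwl + 1.5 R_nwt = 351.4 kips.
R_n = max = 363.8 kips [governs: (i)]; φR_n = 272.8 kips.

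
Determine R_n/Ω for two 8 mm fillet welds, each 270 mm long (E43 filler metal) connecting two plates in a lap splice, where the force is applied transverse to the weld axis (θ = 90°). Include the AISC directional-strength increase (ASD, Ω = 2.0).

E43XX → F_EXX = 430 MPa.
t_e = 0.707 × 8 = 5.656 mm; A_we = 5.656 × 540 = 3054 mm².
Directional factor: 1.0 + 0.5 sin^1.5(90°) = 1.5.
F_nw = 0.6 × 430 × 1.5 = 387 MPa.
R_n/Ω = (387 × 3054) / 2.0 × 10⁻³ = 591 kN.

R_n/Ω ≈ 591 kN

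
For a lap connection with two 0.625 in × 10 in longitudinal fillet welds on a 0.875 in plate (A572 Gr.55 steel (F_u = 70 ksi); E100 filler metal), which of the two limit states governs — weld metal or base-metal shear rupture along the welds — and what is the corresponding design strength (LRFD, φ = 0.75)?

φR_n ≈ 398 kip (weld metal governs)

E100XX → F_EXX = 100 ksi.
t_e = 0.707 × 0.625 = 0.4419 in; L = 20 in.
Weld metal: φR_n = 0.75 × 0.6 × 100 × 0.4419 × 20 = 397.7 kip.
Base metal (shear rupture): φR_n = 0.75 × 0.6 × 70 × 0.875 × 20 = 551.2 kip.
Governing: weld metal.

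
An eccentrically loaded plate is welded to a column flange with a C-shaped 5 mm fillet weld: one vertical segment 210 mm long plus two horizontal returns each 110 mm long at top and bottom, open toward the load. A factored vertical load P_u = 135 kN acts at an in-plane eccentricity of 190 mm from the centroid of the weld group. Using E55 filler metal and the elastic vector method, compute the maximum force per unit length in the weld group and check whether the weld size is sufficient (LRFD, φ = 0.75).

f_max ≈ 1130 N/mm; NOT adequate

E55XX → F_EXX = 550 MPa.
Total weld length L_w = 430 mm. Treat welds as unit-width lines.
Centroid: x̄ = 2×110×55 / 430 = 28.14 mm from the vertical weld.
Polar moment about centroid: J = I_x + I_y = [210³/12 + 2×110×105²] + [210×28.14² + 2(110³/12 + 110×26.86²)] = 3744000 mm³.
Direct shear f_v = P/L_w = 135×10³ / 430 = 314 N/mm (vertical).
Torsion M = P·e = 135×10³ × 190 = 25650000 N·mm.
Critical point at (x, y) = (81.86, 105) from centroid. f_tx = M·y/J = 719.3 N/mm; f_ty = M·x/J = 560.8 N/mm.
Resultant f_max = √[f_tx² + (f_v + f_ty)²] = √[719.3² + (314 + 560.8)²] = 1133 N/mm.
Capacity per unit length: φr_n = 0.75 × 0.6 × 550 × (0.707 × 5) = 874.9 N/mm.
1133 > 874.9 → NOT adequate.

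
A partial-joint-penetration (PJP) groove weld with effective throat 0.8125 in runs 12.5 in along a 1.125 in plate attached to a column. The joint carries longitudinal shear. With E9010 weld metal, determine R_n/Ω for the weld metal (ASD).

R_n/Ω ≈ 274 kip

E90XX → F_EXX = 90 ksi.
Effective throat (given) t_e = 0.8125 in.
A_we = 0.8125 × 12.5 = 10.16 in².
F_nw = 0.6 F_EXX = 54 ksi.
R_n/Ω = (54 × 10.16) / 2.0 = 274.2 kip.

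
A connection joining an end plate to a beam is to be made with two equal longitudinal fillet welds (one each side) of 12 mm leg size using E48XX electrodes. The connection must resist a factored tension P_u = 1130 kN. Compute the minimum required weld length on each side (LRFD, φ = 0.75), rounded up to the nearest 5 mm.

L = 310 mm on each side

E48XX → F_EXX = 480 MPa.
Throat t_e = 0.707 × 12 = 8.484 mm.
φr_n = 0.75 × 0.6 × 480 × 8.484 × 10⁻³ = 1.833 kN/mm.
L_req = P_u / φr_n = 1130 / 1.833 = 616.6 mm total.
Per side: 616.6 / 2 = 308.3 mm.
Round up → use L = 310 mm on each side.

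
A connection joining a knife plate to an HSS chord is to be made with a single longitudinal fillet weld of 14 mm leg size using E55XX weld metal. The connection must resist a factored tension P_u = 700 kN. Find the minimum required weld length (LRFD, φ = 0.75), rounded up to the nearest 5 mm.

E55XX → F_EXX = 550 MPa.
Throat t_e = 0.707 × 14 = 9.898 mm.
φr_n = 0.75 × 0.6 × 550 × 9.898 × 10⁻³ = 2.45 kN/mm.
L_req = P_u / φr_n = 700 / 2.45 = 285.7 mm total.
Round up → use L = 290 mm.

L = 290 mm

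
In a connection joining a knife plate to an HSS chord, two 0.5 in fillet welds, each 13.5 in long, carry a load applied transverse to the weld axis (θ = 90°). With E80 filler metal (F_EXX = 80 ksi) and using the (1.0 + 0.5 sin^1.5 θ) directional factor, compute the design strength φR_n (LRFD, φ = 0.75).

t_e = 0.707 × 0.5 = 0.3535 in; A_we = 0.3535 × 27 = 9.544 in².
Directional factor: 1.0 + 0.5 sin^1.5(90°) = 1.5.
F_nw = 0.6 × 80 × 1.5 = 72 ksi.
φR_n = 0.75 × 72 × 9.544 = 515.4 kip.

φR_n ≈ 515 kip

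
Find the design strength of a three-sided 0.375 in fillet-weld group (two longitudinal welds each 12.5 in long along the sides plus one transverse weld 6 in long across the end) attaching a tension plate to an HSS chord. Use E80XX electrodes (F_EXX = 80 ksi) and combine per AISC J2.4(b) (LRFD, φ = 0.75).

φR_n ≈ 296 kip

t_e = 0.707 × 0.375 = 0.2651 in.
R_nwl = 0.6 × 80 × 0.2651 × 25 = 318.1 kip (longitudinal, 2 welds).
R_nwt = 0.6 × 80 × 0.2651 × 6 = 76.36 kip (transverse, base value).
(i) R_nwl + R_nwt = 394.5 kip; (ii) 0.85 R_nwl + 1.5 R_nwt = 385 kip.
R_n = max = 394.5 kip [governs: (i)]; φR_n = 295.9 kip.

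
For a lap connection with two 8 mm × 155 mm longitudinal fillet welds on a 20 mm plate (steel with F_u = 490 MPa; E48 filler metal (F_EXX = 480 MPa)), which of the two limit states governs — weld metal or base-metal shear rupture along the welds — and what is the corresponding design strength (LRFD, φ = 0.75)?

t_e = 0.707 × 8 = 5.656 mm; L = 310 mm.
Weld metal: φR_n = 0.75 × 0.6 × 480 × 5.656 × 310 × 10⁻³ = 378.7 kN.
Base metal (shear rupture): φR_n = 0.75 × 0.6 × 490 × 20 × 310 × 10⁻³ = 1367 kN.
Governing: weld metal.

φR_n ≈ 379 kN (weld metal governs)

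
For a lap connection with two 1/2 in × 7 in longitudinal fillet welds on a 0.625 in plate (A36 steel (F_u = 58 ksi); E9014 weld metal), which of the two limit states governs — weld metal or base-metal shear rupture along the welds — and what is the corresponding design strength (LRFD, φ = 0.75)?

φR_n ≈ 200 kips (weld metal governs)

E90XX → F_EXX = 90 ksi.
t_e = 0.707 × 0.5 = 0.3535 in; L = 14 in.
Weld metal: φR_n = 0.75 × 0.6 × 90 × 0.3535 × 14 = 200.4 kips.
Base metal (shear rupture): φR_n = 0.75 × 0.6 × 58 × 0.625 × 14 = 228.4 kips.
Governing: weld metal.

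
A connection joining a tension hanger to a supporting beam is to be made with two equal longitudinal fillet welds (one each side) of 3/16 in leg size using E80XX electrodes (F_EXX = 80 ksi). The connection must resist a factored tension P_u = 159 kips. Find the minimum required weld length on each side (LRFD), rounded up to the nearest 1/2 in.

Throat t_e = 0.707 × 0.1875 = 0.1326 in.
φr_n = 0.75 × 0.6 × 80 × 0.1326 = 4.772 kips/in.
L_req = P_u / φr_n = 159 / 4.772 = 33.32 in total.
Per side: 33.32 / 2 = 16.66 in.
Round up → use L = 17 in on each side.

L = 17 in on each side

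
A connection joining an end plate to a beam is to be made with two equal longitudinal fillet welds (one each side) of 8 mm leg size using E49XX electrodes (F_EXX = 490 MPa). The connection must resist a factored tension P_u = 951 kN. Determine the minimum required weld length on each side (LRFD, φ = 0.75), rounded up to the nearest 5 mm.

Throat t_e = 0.707 × 8 = 5.656 mm.
φr_n = 0.75 × 0.6 × 490 × 5.656 × 10⁻³ = 1.247 kN/mm.
L_req = P_u / φr_n = 951 / 1.247 = 762.5 mm total.
Per side: 762.5 / 2 = 381.3 mm.
Round up → use L = 385 mm on each side.

L = 385 mm on each side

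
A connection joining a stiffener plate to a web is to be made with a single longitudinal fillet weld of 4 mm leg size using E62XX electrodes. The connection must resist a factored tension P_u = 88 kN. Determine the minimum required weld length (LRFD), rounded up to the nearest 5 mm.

E62XX → F_EXX = 620 MPa.
Throat t_e = 0.707 × 4 = 2.828 mm.
φr_n = 0.75 × 0.6 × 620 × 2.828 × 10⁻³ = 0.789 kN/mm.
L_req = P_u / φr_n = 88 / 0.789 = 111.5 mm total.
Round up → use L = 115 mm.

L = 115 mm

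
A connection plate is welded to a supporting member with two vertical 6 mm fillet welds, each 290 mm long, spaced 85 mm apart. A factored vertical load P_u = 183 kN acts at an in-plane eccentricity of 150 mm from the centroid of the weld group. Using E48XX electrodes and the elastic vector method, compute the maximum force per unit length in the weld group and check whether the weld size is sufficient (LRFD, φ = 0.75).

E48XX → F_EXX = 480 MPa.
Total weld length L_w = 580 mm. Treat welds as unit-width lines.
Polar moment about centroid: J = 2[d³/12 + d(b/2)²] = 2[290³/12 + 290×42.5²] = 5112000 mm³.
Direct shear f_v = P/L_w = 183×10³ / 580 = 315.5 N/mm (vertical).
Torsion M = P·e = 183×10³ × 150 = 27450000 N·mm.
Critical point at (x, y) = (42.5, 145) from centroid. f_tx = M·y/J = 778.5 N/mm; f_ty = M·x/J = 228.2 N/mm.
Resultant f_max = √[f_tx² + (f_v + f_ty)²] = √[778.5² + (315.5 + 228.2)²] = 949.6 N/mm.
Capacity per unit length: φr_n = 0.75 × 0.6 × 480 × (0.707 × 6) = 916.3 N/mm.
949.6 > 916.3 → NOT adequate.

f_max ≈ 950 N/mm; NOT adequate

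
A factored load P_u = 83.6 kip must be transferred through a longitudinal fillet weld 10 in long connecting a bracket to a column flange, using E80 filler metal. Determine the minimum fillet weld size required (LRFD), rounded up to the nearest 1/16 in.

w = 3/8 in

E80XX → F_EXX = 80 ksi.
Total weld length L = 10 in.
Required throat t_e = P_u / (φ × 0.6 F_EXX × L) = 83.6 / (0.75 × 0.6 × 80 × 10) = 0.2322 in.
Required leg w = t_e / 0.707 = 0.3285 in → use 3/8 in.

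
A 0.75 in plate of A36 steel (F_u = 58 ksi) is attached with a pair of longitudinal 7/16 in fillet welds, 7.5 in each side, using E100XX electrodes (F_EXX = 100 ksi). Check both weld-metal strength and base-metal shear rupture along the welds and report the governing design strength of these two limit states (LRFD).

t_e = 0.707 × 0.4375 = 0.3093 in; L = 15 in.
Weld metal: φR_n = 0.75 × 0.6 × 100 × 0.3093 × 15 = 208.8 kips.
Base metal (shear rupture): φR_n = 0.75 × 0.6 × 58 × 0.75 × 15 = 293.6 kips.
Governing: weld metal.

φR_n ≈ 209 kips (weld metal governs)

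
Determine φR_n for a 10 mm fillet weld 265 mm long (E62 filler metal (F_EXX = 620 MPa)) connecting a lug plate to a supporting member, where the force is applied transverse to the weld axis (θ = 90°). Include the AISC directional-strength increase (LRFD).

t_e = 0.707 × 10 = 7.07 mm; A_we = 7.07 × 265 = 1874 mm².
Directional factor: 1.0 + 0.5 sin^1.5(90°) = 1.5.
F_nw = 0.6 × 620 × 1.5 = 558 MPa.
φR_n = 0.75 × 558 × 1874 × 10⁻³ = 784.1 kN.

φR_n ≈ 784 kN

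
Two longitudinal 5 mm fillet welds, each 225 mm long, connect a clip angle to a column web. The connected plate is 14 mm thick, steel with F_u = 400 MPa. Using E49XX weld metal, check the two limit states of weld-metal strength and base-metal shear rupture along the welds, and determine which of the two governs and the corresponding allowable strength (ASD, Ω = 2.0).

R_n/Ω ≈ 234 kN (weld metal governs)

E49XX → F_EXX = 490 MPa.
t_e = 0.707 × 5 = 3.535 mm; L = 450 mm.
Weld metal: R_n/Ω = (1/2.0) × 0.6 × 490 × 3.535 × 450 × 10⁻³ = 233.8 kN.
Base metal (shear rupture): R_n/Ω = (1/2.0) × 0.6 × 400 × 14 × 450 × 10⁻³ = 756 kN.
Governing: weld metal.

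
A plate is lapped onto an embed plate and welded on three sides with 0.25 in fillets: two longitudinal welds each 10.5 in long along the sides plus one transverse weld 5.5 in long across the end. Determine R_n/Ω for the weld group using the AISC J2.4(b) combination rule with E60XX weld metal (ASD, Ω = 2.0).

R_n/Ω ≈ 84.3 kip

E60XX → F_EXX = 60 ksi.
t_e = 0.707 × 0.25 = 0.1767 in.
R_nwl = 0.6 × 60 × 0.1767 × 21 = 133.6 kip (longitudinal, 2 welds).
R_nwt = 0.6 × 60 × 0.1767 × 5.5 = 35 kip (transverse, base value).
(i) R_nwl + R_nwt = 168.6 kip; (ii) 0.85 R_nwl + 1.5 R_nwt = 166.1 kip.
R_n = max = 168.6 kip [governs: (i)]; R_n/Ω = 84.31 kip.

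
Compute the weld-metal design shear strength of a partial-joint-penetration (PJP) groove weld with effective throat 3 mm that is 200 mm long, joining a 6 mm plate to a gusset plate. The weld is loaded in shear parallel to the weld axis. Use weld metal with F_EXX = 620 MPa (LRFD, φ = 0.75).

φR_n ≈ 167 kN

Effective throat (given) t_e = 3 mm.
A_we = 3 × 200 = 600 mm².
F_nw = 0.6 F_EXX = 372 MPa.
φR_n = 0.75 × 372 × 600 × 10⁻³ = 167.4 kN.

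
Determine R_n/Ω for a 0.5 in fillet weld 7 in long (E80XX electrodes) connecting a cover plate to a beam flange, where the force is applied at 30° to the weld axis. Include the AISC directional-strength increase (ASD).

E80XX → F_EXX = 80 ksi.
t_e = 0.707 × 0.5 = 0.3535 in; A_we = 0.3535 × 7 = 2.474 in².
Directional factor: 1.0 + 0.5 sin^1.5(30°) = 1.177.
F_nw = 0.6 × 80 × 1.177 = 56.49 ksi.
R_n/Ω = (56.49 × 2.474) / 2.0 = 69.89 kips.

R_n/Ω ≈ 69.9 kips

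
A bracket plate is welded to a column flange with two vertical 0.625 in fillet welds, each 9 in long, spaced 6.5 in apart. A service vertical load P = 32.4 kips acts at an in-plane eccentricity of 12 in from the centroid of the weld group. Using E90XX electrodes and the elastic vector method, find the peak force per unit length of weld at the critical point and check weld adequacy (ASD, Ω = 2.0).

f_max ≈ 8.11 kip/in; adequate

E90XX → F_EXX = 90 ksi.
Total weld length L_w = 18 in. Treat welds as unit-width lines.
Polar moment about centroid: J = 2[d³/12 + d(b/2)²] = 2[9³/12 + 9×3.25²] = 311.6 in³.
Direct shear f_v = P/L_w = 32.4 / 18 = 1.8 kip/in (vertical).
Torsion M = P·e = 32.4 × 12 = 388.8 kip·in.
Critical point at (x, y) = (3.25, 4.5) from centroid. f_tx = M·y/J = 5.614 kip/in; f_ty = M·x/J = 4.055 kip/in.
Resultant f_max = √[f_tx² + (f_v + f_ty)²] = √[5.614² + (1.8 + 4.055)²] = 8.112 kip/in.
Capacity per unit length: r_n/Ω = (1/2.0) × 0.6 × 90 × (0.707 × 0.625) = 11.93 kip/in.
8.112 ≤ 11.93 → adequate.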